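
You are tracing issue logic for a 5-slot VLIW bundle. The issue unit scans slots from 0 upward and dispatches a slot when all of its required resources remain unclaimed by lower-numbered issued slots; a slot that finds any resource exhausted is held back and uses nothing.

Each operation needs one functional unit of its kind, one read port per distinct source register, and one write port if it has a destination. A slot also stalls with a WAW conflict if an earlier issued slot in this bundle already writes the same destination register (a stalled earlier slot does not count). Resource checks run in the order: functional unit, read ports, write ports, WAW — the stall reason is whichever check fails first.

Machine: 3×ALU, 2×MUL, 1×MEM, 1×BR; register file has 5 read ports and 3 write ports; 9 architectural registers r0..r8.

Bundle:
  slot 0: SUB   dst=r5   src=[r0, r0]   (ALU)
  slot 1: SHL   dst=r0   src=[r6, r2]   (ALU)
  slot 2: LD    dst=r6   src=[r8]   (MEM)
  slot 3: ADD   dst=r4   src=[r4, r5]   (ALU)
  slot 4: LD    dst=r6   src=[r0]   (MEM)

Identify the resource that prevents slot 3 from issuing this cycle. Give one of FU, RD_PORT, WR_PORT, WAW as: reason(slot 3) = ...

#0 ALU src=r0,r0 dispatched  <A:2 Mu:2 Ld:1 B:1 rd:4 wr:2>
#1 ALU src=r6,r2 dispatched  <A:1 Mu:2 Ld:1 B:1 rd:2 wr:1>
#2 MEM src=r8 dispatched  <A:1 Mu:2 Ld:0 B:1 rd:1 wr:0>
#3 ALU src=r4,r5 held:RD_PORT  <A:1 Mu:2 Ld:0 B:1 rd:1 wr:0>
#4 MEM src=r0 held:FU  <A:1 Mu:2 Ld:0 B:1 rd:1 wr:0>

reason(slot 3) = RD_PORT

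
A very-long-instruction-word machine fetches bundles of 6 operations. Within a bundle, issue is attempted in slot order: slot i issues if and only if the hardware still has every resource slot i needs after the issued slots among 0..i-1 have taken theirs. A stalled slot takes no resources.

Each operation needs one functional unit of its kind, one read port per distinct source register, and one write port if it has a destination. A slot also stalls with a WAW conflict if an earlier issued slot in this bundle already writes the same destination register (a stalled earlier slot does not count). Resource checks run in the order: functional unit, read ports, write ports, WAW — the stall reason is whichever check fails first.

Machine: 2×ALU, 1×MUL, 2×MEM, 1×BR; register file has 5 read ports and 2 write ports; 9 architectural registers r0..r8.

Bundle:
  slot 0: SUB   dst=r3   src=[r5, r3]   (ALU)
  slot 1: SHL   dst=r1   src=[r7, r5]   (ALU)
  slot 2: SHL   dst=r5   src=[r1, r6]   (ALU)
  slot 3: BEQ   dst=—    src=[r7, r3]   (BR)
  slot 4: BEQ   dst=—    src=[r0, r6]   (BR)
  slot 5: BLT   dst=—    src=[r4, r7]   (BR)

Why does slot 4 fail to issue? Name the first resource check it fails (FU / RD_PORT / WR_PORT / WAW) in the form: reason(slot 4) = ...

reason(slot 4) = RD_PORT

[0] ALU needs rd=2 wr=1: ok; after: ALU=1 MUL=1 MEM=2 BR=1, R=3, W=1
[1] ALU needs rd=2 wr=1: ok; after: ALU=0 MUL=1 MEM=2 BR=1, R=1, W=0
[2] ALU needs rd=2 wr=1: FU; after: ALU=0 MUL=1 MEM=2 BR=1, R=1, W=0
[3] BR needs rd=2 wr=0: RD_PORT; after: ALU=0 MUL=1 MEM=2 BR=1, R=1, W=0
[4] BR needs rd=2 wr=0: RD_PORT; after: ALU=0 MUL=1 MEM=2 BR=1, R=1, W=0
[5] BR needs rd=2 wr=0: RD_PORT; after: ALU=0 MUL=1 MEM=2 BR=1, R=1, W=0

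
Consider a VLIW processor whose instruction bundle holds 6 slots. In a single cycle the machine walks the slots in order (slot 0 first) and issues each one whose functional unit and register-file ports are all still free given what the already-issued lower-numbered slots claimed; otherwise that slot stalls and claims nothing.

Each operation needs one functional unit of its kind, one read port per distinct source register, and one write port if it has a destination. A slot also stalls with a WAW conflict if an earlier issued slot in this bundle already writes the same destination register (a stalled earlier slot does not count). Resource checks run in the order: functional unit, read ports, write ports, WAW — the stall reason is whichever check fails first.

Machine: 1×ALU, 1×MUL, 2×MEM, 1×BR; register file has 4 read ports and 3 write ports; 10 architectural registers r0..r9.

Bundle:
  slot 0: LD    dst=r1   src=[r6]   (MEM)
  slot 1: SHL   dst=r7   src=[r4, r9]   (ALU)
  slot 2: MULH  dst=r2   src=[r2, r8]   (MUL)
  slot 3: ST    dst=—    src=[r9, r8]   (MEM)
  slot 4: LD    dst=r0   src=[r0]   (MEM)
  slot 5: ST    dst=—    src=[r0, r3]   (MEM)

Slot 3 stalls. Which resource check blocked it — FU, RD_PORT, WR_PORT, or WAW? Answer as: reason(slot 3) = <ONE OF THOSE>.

reason(slot 3) = RD_PORT

(0) want 1×MEM +1rd +1wr — yes → AL1|MU1|ME1|BR1|rd3|wr2
(1) want 1×ALU +2rd +1wr — yes → AL0|MU1|ME1|BR1|rd1|wr1
(2) want 1×MUL +2rd +1wr — RD_PORT → AL0|MU1|ME1|BR1|rd1|wr1
(3) want 1×MEM +2rd +0wr — RD_PORT → AL0|MU1|ME1|BR1|rd1|wr1
(4) want 1×MEM +1rd +1wr — yes → AL0|MU1|ME0|BR1|rd0|wr0
(5) want 1×MEM +2rd +0wr — FU → AL0|MU1|ME0|BR1|rd0|wr0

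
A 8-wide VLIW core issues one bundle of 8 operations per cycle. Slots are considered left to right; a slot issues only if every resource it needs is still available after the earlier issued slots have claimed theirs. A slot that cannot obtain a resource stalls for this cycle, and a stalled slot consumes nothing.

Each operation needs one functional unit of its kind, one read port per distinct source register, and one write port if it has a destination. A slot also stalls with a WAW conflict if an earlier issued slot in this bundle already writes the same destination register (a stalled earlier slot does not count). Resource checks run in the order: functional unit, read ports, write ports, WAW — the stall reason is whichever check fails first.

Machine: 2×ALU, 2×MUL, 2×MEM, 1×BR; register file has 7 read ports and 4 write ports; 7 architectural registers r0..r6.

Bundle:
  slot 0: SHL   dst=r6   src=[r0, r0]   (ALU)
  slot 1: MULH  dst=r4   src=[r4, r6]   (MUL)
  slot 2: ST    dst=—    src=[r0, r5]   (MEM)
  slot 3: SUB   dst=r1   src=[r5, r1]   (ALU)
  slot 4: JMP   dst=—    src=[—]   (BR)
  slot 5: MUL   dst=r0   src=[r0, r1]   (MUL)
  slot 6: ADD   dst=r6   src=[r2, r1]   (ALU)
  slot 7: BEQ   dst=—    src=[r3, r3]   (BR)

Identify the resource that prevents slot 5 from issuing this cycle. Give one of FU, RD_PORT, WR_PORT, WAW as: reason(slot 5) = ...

slot 0 (ALU): ISSUE — free A1,Mu2,Ld2,B1 rp6 wp3
slot 1 (MUL): ISSUE — free A1,Mu1,Ld2,B1 rp4 wp2
slot 2 (MEM): ISSUE — free A1,Mu1,Ld1,B1 rp2 wp2
slot 3 (ALU): ISSUE — free A0,Mu1,Ld1,B1 rp0 wp1
slot 4 (BR): ISSUE — free A0,Mu1,Ld1,B0 rp0 wp1
slot 5 (MUL): stall RD_PORT — free A0,Mu1,Ld1,B0 rp0 wp1
slot 6 (ALU): stall FU — free A0,Mu1,Ld1,B0 rp0 wp1
slot 7 (BR): stall FU — free A0,Mu1,Ld1,B0 rp0 wp1

reason(slot 5) = RD_PORT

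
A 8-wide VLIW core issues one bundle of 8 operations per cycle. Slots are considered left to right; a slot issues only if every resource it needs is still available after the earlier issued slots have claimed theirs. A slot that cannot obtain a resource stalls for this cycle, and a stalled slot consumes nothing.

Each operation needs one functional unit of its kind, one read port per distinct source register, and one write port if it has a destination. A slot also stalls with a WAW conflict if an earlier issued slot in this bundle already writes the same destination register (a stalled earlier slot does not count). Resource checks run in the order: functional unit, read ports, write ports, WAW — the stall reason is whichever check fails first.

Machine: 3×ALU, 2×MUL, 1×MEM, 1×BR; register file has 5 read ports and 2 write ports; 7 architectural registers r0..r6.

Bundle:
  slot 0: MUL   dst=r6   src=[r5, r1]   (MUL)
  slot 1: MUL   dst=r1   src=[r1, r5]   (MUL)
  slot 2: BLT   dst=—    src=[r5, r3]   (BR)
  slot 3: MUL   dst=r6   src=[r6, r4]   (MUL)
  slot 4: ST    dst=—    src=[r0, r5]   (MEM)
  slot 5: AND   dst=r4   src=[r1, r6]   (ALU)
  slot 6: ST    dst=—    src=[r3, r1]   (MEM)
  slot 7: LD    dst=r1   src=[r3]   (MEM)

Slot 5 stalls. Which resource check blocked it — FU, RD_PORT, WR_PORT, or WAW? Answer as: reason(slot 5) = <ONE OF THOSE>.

reason(slot 5) = RD_PORT

#0 MUL src=r5,r1 dispatched  <A:3 Mu:1 Ld:1 B:1 rd:3 wr:1>
#1 MUL src=r1,r5 dispatched  <A:3 Mu:0 Ld:1 B:1 rd:1 wr:0>
#2 BR src=r5,r3 held:RD_PORT  <A:3 Mu:0 Ld:1 B:1 rd:1 wr:0>
#3 MUL src=r6,r4 held:FU  <A:3 Mu:0 Ld:1 B:1 rd:1 wr:0>
#4 MEM src=r0,r5 held:RD_PORT  <A:3 Mu:0 Ld:1 B:1 rd:1 wr:0>
#5 ALU src=r1,r6 held:RD_PORT  <A:3 Mu:0 Ld:1 B:1 rd:1 wr:0>
#6 MEM src=r3,r1 held:RD_PORT  <A:3 Mu:0 Ld:1 B:1 rd:1 wr:0>
#7 MEM src=r3 held:WR_PORT  <A:3 Mu:0 Ld:1 B:1 rd:1 wr:0>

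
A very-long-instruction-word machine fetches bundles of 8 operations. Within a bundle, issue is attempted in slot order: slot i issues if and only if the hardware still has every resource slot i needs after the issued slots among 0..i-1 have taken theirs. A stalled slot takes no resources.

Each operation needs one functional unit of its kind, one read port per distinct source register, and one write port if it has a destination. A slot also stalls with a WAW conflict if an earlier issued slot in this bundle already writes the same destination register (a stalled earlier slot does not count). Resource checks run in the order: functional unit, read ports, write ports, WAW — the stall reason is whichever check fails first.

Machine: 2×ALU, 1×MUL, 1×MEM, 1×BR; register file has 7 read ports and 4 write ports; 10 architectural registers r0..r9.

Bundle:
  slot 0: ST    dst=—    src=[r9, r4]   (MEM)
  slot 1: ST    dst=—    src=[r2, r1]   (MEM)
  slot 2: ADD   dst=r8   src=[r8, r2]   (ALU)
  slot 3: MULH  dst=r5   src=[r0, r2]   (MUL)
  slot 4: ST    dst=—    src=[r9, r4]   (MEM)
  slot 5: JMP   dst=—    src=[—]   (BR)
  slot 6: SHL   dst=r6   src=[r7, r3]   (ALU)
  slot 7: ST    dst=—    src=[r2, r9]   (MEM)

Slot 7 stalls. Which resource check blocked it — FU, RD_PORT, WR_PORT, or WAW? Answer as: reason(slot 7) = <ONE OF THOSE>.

#0 MEM src=r9,r4 dispatched  <A:2 Mu:1 Ld:0 B:1 rd:5 wr:4>
#1 MEM src=r2,r1 held:FU  <A:2 Mu:1 Ld:0 B:1 rd:5 wr:4>
#2 ALU src=r8,r2 dispatched  <A:1 Mu:1 Ld:0 B:1 rd:3 wr:3>
#3 MUL src=r0,r2 dispatched  <A:1 Mu:0 Ld:0 B:1 rd:1 wr:2>
#4 MEM src=r9,r4 held:FU  <A:1 Mu:0 Ld:0 B:1 rd:1 wr:2>
#5 BR src=- dispatched  <A:1 Mu:0 Ld:0 B:0 rd:1 wr:2>
#6 ALU src=r7,r3 held:RD_PORT  <A:1 Mu:0 Ld:0 B:0 rd:1 wr:2>
#7 MEM src=r2,r9 held:FU  <A:1 Mu:0 Ld:0 B:0 rd:1 wr:2>

reason(slot 7) = FU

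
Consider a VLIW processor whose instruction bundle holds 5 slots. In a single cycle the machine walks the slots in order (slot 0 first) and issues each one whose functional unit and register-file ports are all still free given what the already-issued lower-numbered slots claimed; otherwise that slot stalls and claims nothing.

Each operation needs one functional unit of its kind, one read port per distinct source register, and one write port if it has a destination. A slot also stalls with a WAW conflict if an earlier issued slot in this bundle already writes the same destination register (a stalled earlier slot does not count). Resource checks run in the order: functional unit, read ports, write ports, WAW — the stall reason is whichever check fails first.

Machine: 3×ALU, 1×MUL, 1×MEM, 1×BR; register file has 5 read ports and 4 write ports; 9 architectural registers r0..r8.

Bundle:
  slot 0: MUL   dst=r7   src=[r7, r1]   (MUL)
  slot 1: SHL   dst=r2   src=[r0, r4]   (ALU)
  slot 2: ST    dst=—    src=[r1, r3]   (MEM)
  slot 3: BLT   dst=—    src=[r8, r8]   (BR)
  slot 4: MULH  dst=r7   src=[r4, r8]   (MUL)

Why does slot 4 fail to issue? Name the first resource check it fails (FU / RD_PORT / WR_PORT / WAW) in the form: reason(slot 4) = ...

reason(slot 4) = FU

[0] MUL needs rd=2 wr=1: ok; after: ALU=3 MUL=0 MEM=1 BR=1, R=3, W=3
[1] ALU needs rd=2 wr=1: ok; after: ALU=2 MUL=0 MEM=1 BR=1, R=1, W=2
[2] MEM needs rd=2 wr=0: RD_PORT; after: ALU=2 MUL=0 MEM=1 BR=1, R=1, W=2
[3] BR needs rd=1 wr=0: ok; after: ALU=2 MUL=0 MEM=1 BR=0, R=0, W=2
[4] MUL needs rd=2 wr=1: FU; after: ALU=2 MUL=0 MEM=1 BR=0, R=0, W=2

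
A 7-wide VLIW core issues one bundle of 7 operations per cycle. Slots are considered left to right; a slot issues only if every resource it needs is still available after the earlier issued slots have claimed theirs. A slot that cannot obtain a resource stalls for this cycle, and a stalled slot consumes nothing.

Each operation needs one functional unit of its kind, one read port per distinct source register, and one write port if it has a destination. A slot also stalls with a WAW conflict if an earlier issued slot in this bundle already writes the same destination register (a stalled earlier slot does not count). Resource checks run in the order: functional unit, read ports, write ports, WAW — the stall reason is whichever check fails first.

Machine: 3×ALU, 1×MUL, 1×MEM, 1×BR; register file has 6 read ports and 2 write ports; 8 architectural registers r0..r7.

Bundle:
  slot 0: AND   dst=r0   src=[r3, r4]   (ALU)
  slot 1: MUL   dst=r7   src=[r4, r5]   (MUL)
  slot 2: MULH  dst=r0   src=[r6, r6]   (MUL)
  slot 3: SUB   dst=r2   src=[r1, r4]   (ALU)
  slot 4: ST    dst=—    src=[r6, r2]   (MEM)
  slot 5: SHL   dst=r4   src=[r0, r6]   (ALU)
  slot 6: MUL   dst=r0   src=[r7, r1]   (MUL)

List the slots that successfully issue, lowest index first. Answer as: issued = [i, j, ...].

issued = [0, 1, 4]

slot 0 (ALU): ISSUE — free A2,Mu1,Ld1,B1 rp4 wp1
slot 1 (MUL): ISSUE — free A2,Mu0,Ld1,B1 rp2 wp0
slot 2 (MUL): stall FU — free A2,Mu0,Ld1,B1 rp2 wp0
slot 3 (ALU): stall WR_PORT — free A2,Mu0,Ld1,B1 rp2 wp0
slot 4 (MEM): ISSUE — free A2,Mu0,Ld0,B1 rp0 wp0
slot 5 (ALU): stall RD_PORT — free A2,Mu0,Ld0,B1 rp0 wp0
slot 6 (MUL): stall FU — free A2,Mu0,Ld0,B1 rp0 wp0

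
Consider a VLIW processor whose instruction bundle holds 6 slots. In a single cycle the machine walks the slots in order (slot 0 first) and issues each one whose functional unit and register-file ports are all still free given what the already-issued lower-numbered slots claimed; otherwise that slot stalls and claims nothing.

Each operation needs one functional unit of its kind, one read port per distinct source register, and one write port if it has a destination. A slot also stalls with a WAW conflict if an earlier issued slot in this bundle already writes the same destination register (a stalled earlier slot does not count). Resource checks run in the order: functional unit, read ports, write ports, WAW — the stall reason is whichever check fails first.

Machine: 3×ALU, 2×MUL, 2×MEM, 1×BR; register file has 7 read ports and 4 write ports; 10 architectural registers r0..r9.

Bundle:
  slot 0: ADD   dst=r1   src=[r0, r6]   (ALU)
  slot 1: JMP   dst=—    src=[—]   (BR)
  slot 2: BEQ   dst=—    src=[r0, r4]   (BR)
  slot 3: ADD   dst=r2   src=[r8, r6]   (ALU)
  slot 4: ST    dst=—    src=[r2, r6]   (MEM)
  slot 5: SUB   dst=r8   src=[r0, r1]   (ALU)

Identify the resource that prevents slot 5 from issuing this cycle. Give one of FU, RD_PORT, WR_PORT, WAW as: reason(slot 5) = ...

reason(slot 5) = RD_PORT

slot 0 (ALU): ISSUE — free A2,Mu2,Ld2,B1 rp5 wp3
slot 1 (BR): ISSUE — free A2,Mu2,Ld2,B0 rp5 wp3
slot 2 (BR): stall FU — free A2,Mu2,Ld2,B0 rp5 wp3
slot 3 (ALU): ISSUE — free A1,Mu2,Ld2,B0 rp3 wp2
slot 4 (MEM): ISSUE — free A1,Mu2,Ld1,B0 rp1 wp2
slot 5 (ALU): stall RD_PORT — free A1,Mu2,Ld1,B0 rp1 wp2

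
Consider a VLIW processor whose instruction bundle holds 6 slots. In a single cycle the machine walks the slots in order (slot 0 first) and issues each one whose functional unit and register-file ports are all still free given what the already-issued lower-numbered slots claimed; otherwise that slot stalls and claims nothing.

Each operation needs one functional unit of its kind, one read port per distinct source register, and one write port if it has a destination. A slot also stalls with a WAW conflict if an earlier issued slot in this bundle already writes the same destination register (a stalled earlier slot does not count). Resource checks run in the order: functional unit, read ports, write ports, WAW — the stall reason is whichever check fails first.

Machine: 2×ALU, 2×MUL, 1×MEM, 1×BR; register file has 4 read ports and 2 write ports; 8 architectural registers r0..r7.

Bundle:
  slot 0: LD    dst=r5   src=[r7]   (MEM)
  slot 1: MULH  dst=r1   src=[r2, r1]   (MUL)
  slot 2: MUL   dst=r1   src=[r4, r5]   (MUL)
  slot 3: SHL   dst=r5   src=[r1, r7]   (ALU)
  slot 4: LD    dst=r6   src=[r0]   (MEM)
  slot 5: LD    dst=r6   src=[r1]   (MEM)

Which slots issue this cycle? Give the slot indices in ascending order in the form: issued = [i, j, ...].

issued = [0, 1]

(0) want 1×MEM +1rd +1wr — yes → AL2|MU2|ME0|BR1|rd3|wr1
(1) want 1×MUL +2rd +1wr — yes → AL2|MU1|ME0|BR1|rd1|wr0
(2) want 1×MUL +2rd +1wr — RD_PORT → AL2|MU1|ME0|BR1|rd1|wr0
(3) want 1×ALU +2rd +1wr — RD_PORT → AL2|MU1|ME0|BR1|rd1|wr0
(4) want 1×MEM +1rd +1wr — FU → AL2|MU1|ME0|BR1|rd1|wr0
(5) want 1×MEM +1rd +1wr — FU → AL2|MU1|ME0|BR1|rd1|wr0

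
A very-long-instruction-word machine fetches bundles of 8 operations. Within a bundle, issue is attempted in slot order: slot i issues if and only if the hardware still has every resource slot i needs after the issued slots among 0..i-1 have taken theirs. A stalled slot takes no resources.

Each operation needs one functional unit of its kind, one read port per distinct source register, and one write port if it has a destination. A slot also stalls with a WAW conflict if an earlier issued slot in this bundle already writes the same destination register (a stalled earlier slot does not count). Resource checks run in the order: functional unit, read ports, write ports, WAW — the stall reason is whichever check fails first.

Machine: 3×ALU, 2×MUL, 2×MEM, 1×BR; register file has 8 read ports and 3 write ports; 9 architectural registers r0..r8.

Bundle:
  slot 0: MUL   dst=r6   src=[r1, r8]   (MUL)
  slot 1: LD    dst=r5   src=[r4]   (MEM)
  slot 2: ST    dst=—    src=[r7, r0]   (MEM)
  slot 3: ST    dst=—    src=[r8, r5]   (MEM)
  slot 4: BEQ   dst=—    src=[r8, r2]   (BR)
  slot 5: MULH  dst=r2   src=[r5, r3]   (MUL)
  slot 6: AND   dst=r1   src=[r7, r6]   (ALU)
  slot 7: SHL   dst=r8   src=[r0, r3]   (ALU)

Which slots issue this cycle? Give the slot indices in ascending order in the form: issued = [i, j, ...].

issued = [0, 1, 2, 4]

#0 MUL src=r1,r8 dispatched  <A:3 Mu:1 Ld:2 B:1 rd:6 wr:2>
#1 MEM src=r4 dispatched  <A:3 Mu:1 Ld:1 B:1 rd:5 wr:1>
#2 MEM src=r7,r0 dispatched  <A:3 Mu:1 Ld:0 B:1 rd:3 wr:1>
#3 MEM src=r8,r5 held:FU  <A:3 Mu:1 Ld:0 B:1 rd:3 wr:1>
#4 BR src=r8,r2 dispatched  <A:3 Mu:1 Ld:0 B:0 rd:1 wr:1>
#5 MUL src=r5,r3 held:RD_PORT  <A:3 Mu:1 Ld:0 B:0 rd:1 wr:1>
#6 ALU src=r7,r6 held:RD_PORT  <A:3 Mu:1 Ld:0 B:0 rd:1 wr:1>
#7 ALU src=r0,r3 held:RD_PORT  <A:3 Mu:1 Ld:0 B:0 rd:1 wr:1>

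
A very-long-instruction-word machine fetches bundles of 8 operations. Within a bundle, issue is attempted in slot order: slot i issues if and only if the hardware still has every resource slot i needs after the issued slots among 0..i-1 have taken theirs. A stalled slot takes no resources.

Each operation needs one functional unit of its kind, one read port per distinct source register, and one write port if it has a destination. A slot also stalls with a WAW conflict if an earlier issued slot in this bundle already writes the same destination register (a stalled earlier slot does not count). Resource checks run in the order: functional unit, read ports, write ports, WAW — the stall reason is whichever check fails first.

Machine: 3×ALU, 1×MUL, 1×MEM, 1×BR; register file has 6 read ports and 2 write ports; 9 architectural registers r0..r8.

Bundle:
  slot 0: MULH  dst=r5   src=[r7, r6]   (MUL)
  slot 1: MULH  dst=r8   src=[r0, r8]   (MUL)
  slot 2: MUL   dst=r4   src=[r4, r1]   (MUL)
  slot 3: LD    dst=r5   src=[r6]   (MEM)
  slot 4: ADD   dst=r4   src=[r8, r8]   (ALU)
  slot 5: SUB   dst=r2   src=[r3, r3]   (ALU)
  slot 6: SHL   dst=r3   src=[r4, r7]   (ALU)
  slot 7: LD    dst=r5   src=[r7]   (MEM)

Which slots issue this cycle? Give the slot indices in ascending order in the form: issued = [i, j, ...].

issued = [0, 4]

#0 MUL src=r7,r6 dispatched  <A:3 Mu:0 Ld:1 B:1 rd:4 wr:1>
#1 MUL src=r0,r8 held:FU  <A:3 Mu:0 Ld:1 B:1 rd:4 wr:1>
#2 MUL src=r4,r1 held:FU  <A:3 Mu:0 Ld:1 B:1 rd:4 wr:1>
#3 MEM src=r6 held:WAW  <A:3 Mu:0 Ld:1 B:1 rd:4 wr:1>
#4 ALU src=r8,r8 dispatched  <A:2 Mu:0 Ld:1 B:1 rd:3 wr:0>
#5 ALU src=r3,r3 held:WR_PORT  <A:2 Mu:0 Ld:1 B:1 rd:3 wr:0>
#6 ALU src=r4,r7 held:WR_PORT  <A:2 Mu:0 Ld:1 B:1 rd:3 wr:0>
#7 MEM src=r7 held:WR_PORT  <A:2 Mu:0 Ld:1 B:1 rd:3 wr:0>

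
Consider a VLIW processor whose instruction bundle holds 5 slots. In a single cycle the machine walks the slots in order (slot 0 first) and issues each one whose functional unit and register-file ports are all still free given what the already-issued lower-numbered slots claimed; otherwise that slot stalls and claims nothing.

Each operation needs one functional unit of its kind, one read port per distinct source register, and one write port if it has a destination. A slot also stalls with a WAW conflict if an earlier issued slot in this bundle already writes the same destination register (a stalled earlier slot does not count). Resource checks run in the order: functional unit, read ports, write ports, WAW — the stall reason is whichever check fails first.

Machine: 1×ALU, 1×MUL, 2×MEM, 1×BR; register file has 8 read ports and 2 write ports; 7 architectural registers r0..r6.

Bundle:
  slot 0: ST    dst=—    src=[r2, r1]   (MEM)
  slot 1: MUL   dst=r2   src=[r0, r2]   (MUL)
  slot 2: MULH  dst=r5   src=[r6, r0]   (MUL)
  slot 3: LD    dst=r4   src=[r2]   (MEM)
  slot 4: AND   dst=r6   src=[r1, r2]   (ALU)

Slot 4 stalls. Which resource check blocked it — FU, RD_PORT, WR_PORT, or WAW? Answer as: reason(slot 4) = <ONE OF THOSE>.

reason(slot 4) = WR_PORT

(0) want 1×MEM +2rd +0wr — yes → AL1|MU1|ME1|BR1|rd6|wr2
(1) want 1×MUL +2rd +1wr — yes → AL1|MU0|ME1|BR1|rd4|wr1
(2) want 1×MUL +2rd +1wr — FU → AL1|MU0|ME1|BR1|rd4|wr1
(3) want 1×MEM +1rd +1wr — yes → AL1|MU0|ME0|BR1|rd3|wr0
(4) want 1×ALU +2rd +1wr — WR_PORT → AL1|MU0|ME0|BR1|rd3|wr0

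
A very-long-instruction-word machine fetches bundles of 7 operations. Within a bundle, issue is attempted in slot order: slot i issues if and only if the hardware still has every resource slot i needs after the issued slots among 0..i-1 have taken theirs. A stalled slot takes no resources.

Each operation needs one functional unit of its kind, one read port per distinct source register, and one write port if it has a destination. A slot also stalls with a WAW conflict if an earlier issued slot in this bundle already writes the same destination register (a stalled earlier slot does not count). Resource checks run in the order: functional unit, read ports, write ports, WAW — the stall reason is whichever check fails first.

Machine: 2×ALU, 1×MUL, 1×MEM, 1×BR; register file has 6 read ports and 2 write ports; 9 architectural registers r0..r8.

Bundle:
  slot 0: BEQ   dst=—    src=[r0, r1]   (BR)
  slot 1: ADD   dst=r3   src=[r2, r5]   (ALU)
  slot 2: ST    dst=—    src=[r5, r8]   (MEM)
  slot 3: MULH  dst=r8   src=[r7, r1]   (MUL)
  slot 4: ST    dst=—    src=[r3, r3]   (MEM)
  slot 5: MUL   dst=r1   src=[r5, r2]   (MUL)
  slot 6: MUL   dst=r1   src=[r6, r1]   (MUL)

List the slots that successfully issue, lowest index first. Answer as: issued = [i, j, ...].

issued = [0, 1, 2]

(0) want 1×BR +2rd +0wr — yes → AL2|MU1|ME1|BR0|rd4|wr2
(1) want 1×ALU +2rd +1wr — yes → AL1|MU1|ME1|BR0|rd2|wr1
(2) want 1×MEM +2rd +0wr — yes → AL1|MU1|ME0|BR0|rd0|wr1
(3) want 1×MUL +2rd +1wr — RD_PORT → AL1|MU1|ME0|BR0|rd0|wr1
(4) want 1×MEM +1rd +0wr — FU → AL1|MU1|ME0|BR0|rd0|wr1
(5) want 1×MUL +2rd +1wr — RD_PORT → AL1|MU1|ME0|BR0|rd0|wr1
(6) want 1×MUL +2rd +1wr — RD_PORT → AL1|MU1|ME0|BR0|rd0|wr1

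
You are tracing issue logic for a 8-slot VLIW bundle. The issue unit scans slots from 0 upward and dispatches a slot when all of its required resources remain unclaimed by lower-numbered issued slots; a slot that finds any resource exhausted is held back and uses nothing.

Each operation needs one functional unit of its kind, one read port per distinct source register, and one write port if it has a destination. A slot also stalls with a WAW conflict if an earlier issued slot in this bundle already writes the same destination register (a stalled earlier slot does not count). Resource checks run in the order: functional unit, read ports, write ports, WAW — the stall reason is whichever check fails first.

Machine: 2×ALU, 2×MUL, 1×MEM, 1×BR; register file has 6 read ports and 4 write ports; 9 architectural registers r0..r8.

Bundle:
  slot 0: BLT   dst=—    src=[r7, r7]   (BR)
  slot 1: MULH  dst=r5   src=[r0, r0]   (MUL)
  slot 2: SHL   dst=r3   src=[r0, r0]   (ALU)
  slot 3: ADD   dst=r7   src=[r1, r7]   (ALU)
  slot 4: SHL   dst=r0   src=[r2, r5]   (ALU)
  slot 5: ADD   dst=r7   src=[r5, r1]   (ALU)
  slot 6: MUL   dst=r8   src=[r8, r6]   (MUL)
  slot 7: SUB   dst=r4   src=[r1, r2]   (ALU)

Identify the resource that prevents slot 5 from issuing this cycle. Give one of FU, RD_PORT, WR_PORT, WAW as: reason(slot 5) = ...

reason(slot 5) = FU

slot 0 (BR): ISSUE — free A2,Mu2,Ld1,B0 rp5 wp4
slot 1 (MUL): ISSUE — free A2,Mu1,Ld1,B0 rp4 wp3
slot 2 (ALU): ISSUE — free A1,Mu1,Ld1,B0 rp3 wp2
slot 3 (ALU): ISSUE — free A0,Mu1,Ld1,B0 rp1 wp1
slot 4 (ALU): stall FU — free A0,Mu1,Ld1,B0 rp1 wp1
slot 5 (ALU): stall FU — free A0,Mu1,Ld1,B0 rp1 wp1
slot 6 (MUL): stall RD_PORT — free A0,Mu1,Ld1,B0 rp1 wp1
slot 7 (ALU): stall FU — free A0,Mu1,Ld1,B0 rp1 wp1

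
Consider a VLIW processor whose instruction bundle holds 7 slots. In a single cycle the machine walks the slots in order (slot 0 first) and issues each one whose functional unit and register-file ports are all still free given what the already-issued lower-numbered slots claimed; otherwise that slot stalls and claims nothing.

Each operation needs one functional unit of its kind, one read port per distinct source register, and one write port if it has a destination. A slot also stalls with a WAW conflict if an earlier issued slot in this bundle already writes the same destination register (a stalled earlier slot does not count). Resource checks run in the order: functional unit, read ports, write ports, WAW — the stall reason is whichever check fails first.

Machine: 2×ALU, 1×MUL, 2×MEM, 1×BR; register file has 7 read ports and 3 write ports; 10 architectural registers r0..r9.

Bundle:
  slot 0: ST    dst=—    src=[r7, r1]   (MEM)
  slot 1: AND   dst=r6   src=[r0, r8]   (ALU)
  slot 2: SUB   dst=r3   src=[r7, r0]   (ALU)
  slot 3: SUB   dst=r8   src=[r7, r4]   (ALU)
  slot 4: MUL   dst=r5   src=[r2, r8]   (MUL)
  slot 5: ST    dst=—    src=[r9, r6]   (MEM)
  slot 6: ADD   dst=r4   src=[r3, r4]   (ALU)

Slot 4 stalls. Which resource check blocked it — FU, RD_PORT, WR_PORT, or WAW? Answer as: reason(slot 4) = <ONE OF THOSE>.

[0] MEM needs rd=2 wr=0: ok; after: ALU=2 MUL=1 MEM=1 BR=1, R=5, W=3
[1] ALU needs rd=2 wr=1: ok; after: ALU=1 MUL=1 MEM=1 BR=1, R=3, W=2
[2] ALU needs rd=2 wr=1: ok; after: ALU=0 MUL=1 MEM=1 BR=1, R=1, W=1
[3] ALU needs rd=2 wr=1: FU; after: ALU=0 MUL=1 MEM=1 BR=1, R=1, W=1
[4] MUL needs rd=2 wr=1: RD_PORT; after: ALU=0 MUL=1 MEM=1 BR=1, R=1, W=1
[5] MEM needs rd=2 wr=0: RD_PORT; after: ALU=0 MUL=1 MEM=1 BR=1, R=1, W=1
[6] ALU needs rd=2 wr=1: FU; after: ALU=0 MUL=1 MEM=1 BR=1, R=1, W=1

reason(slot 4) = RD_PORT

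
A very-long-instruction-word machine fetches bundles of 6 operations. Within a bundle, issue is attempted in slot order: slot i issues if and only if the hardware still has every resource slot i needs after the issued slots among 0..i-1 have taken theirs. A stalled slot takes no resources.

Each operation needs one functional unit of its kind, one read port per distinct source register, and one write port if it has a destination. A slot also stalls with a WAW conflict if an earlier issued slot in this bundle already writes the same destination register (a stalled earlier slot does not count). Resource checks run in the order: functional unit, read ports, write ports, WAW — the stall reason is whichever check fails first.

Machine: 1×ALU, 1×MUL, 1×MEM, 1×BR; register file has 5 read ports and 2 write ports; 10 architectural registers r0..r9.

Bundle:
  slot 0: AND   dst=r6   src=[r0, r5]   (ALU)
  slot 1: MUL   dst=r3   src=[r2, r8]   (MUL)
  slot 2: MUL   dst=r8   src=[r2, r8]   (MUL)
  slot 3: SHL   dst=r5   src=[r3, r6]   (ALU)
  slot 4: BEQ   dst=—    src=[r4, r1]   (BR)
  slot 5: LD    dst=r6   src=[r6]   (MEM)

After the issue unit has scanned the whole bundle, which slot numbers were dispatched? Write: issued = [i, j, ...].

  0. ALU→r6 ⇒ go  {0A/1Mu/1Ld/1B | 3r 1w}
  1. MUL→r3 ⇒ go  {0A/0Mu/1Ld/1B | 1r 0w}
  2. MUL→r8 ⇒ no(FU)  {0A/0Mu/1Ld/1B | 1r 0w}
  3. ALU→r5 ⇒ no(FU)  {0A/0Mu/1Ld/1B | 1r 0w}
  4. BR ⇒ no(RD_PORT)  {0A/0Mu/1Ld/1B | 1r 0w}
  5. MEM→r6 ⇒ no(WR_PORT)  {0A/0Mu/1Ld/1B | 1r 0w}

issued = [0, 1]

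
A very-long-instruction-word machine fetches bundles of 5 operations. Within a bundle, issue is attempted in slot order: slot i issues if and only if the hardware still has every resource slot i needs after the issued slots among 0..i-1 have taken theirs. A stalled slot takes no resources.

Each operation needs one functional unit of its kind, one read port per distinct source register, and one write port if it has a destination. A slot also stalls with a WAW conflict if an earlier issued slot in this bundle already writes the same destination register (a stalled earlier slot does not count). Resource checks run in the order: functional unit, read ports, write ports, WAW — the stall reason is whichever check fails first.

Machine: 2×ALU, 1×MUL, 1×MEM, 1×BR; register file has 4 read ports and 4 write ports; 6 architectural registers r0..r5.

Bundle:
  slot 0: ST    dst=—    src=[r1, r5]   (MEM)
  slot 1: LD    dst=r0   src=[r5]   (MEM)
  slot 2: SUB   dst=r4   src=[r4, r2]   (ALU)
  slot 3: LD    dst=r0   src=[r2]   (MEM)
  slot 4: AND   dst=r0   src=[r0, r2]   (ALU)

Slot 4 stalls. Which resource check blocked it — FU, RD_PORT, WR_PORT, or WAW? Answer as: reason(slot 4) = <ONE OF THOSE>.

  0. MEM ⇒ go  {2A/1Mu/0Ld/1B | 2r 4w}
  1. MEM→r0 ⇒ no(FU)  {2A/1Mu/0Ld/1B | 2r 4w}
  2. ALU→r4 ⇒ go  {1A/1Mu/0Ld/1B | 0r 3w}
  3. MEM→r0 ⇒ no(FU)  {1A/1Mu/0Ld/1B | 0r 3w}
  4. ALU→r0 ⇒ no(RD_PORT)  {1A/1Mu/0Ld/1B | 0r 3w}

reason(slot 4) = RD_PORT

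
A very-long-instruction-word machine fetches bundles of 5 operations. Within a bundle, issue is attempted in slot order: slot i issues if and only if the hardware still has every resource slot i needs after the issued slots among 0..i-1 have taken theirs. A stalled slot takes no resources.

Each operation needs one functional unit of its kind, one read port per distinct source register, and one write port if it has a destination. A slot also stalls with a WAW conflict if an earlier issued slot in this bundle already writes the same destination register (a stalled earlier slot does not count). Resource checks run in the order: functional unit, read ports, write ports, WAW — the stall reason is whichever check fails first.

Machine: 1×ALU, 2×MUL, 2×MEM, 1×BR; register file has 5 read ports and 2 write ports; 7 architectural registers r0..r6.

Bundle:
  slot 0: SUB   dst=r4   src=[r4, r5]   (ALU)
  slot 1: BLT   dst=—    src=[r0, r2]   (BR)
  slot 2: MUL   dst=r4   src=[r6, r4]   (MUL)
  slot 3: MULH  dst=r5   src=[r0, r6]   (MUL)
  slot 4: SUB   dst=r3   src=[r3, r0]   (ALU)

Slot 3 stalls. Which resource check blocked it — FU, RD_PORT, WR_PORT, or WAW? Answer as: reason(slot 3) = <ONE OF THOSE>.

reason(slot 3) = RD_PORT

#0 ALU src=r4,r5 dispatched  <A:0 Mu:2 Ld:2 B:1 rd:3 wr:1>
#1 BR src=r0,r2 dispatched  <A:0 Mu:2 Ld:2 B:0 rd:1 wr:1>
#2 MUL src=r6,r4 held:RD_PORT  <A:0 Mu:2 Ld:2 B:0 rd:1 wr:1>
#3 MUL src=r0,r6 held:RD_PORT  <A:0 Mu:2 Ld:2 B:0 rd:1 wr:1>
#4 ALU src=r3,r0 held:FU  <A:0 Mu:2 Ld:2 B:0 rd:1 wr:1>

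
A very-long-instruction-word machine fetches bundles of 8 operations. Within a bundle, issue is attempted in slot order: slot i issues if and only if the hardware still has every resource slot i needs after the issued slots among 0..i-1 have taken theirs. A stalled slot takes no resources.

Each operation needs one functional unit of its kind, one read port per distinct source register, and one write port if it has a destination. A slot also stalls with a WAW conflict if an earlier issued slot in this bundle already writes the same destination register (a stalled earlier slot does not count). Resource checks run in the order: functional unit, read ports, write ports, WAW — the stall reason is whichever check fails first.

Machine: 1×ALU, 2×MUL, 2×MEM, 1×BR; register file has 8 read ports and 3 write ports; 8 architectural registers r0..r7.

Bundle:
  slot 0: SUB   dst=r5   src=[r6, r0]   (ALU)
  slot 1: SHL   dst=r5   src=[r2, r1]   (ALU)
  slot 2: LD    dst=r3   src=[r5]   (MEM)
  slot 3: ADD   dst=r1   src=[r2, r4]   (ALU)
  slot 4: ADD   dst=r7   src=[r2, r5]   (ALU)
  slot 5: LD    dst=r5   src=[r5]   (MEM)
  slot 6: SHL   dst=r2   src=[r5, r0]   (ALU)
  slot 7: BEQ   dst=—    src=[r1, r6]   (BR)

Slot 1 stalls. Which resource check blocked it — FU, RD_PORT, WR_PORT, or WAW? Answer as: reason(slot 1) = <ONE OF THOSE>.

  0. ALU→r5 ⇒ go  {0A/2Mu/2Ld/1B | 6r 2w}
  1. ALU→r5 ⇒ no(FU)  {0A/2Mu/2Ld/1B | 6r 2w}
  2. MEM→r3 ⇒ go  {0A/2Mu/1Ld/1B | 5r 1w}
  3. ALU→r1 ⇒ no(FU)  {0A/2Mu/1Ld/1B | 5r 1w}
  4. ALU→r7 ⇒ no(FU)  {0A/2Mu/1Ld/1B | 5r 1w}
  5. MEM→r5 ⇒ no(WAW)  {0A/2Mu/1Ld/1B | 5r 1w}
  6. ALU→r2 ⇒ no(FU)  {0A/2Mu/1Ld/1B | 5r 1w}
  7. BR ⇒ go  {0A/2Mu/1Ld/0B | 3r 1w}

reason(slot 1) = FU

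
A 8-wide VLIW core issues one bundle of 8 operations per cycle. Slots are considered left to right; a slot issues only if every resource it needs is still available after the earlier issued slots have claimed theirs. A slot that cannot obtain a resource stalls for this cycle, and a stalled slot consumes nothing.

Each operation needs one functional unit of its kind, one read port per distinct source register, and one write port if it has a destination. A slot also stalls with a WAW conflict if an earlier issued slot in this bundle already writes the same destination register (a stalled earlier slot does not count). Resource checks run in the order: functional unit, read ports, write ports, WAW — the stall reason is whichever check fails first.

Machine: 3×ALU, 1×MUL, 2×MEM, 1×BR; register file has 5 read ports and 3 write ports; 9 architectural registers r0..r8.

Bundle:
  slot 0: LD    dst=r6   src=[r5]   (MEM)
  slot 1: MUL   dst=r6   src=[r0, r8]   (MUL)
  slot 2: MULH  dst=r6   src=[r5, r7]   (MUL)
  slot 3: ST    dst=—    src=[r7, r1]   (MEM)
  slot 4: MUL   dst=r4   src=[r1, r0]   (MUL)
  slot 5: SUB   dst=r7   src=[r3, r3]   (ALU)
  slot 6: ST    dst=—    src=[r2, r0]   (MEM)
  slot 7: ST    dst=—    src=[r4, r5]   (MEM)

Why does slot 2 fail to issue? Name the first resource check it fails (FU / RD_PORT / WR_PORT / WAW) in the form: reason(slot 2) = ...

#0 MEM src=r5 dispatched  <A:3 Mu:1 Ld:1 B:1 rd:4 wr:2>
#1 MUL src=r0,r8 held:WAW  <A:3 Mu:1 Ld:1 B:1 rd:4 wr:2>
#2 MUL src=r5,r7 held:WAW  <A:3 Mu:1 Ld:1 B:1 rd:4 wr:2>
#3 MEM src=r7,r1 dispatched  <A:3 Mu:1 Ld:0 B:1 rd:2 wr:2>
#4 MUL src=r1,r0 dispatched  <A:3 Mu:0 Ld:0 B:1 rd:0 wr:1>
#5 ALU src=r3,r3 held:RD_PORT  <A:3 Mu:0 Ld:0 B:1 rd:0 wr:1>
#6 MEM src=r2,r0 held:FU  <A:3 Mu:0 Ld:0 B:1 rd:0 wr:1>
#7 MEM src=r4,r5 held:FU  <A:3 Mu:0 Ld:0 B:1 rd:0 wr:1>

reason(slot 2) = WAW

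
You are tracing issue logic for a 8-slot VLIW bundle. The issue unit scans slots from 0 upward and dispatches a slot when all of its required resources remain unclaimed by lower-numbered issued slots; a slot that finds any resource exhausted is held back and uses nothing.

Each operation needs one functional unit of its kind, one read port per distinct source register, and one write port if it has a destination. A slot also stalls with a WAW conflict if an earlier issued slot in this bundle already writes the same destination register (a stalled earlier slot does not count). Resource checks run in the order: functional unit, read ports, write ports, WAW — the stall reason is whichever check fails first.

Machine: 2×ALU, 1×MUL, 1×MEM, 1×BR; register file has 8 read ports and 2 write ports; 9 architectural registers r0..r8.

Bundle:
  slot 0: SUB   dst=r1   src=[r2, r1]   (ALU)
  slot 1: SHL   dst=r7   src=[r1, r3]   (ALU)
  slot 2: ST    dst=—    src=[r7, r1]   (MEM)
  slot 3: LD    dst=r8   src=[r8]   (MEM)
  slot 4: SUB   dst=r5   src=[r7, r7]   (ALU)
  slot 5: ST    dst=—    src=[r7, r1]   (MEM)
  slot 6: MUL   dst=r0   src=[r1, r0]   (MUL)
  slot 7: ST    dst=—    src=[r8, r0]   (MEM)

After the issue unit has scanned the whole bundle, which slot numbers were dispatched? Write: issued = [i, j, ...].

issued = [0, 1, 2]

(0) want 1×ALU +2rd +1wr — yes → AL1|MU1|ME1|BR1|rd6|wr1
(1) want 1×ALU +2rd +1wr — yes → AL0|MU1|ME1|BR1|rd4|wr0
(2) want 1×MEM +2rd +0wr — yes → AL0|MU1|ME0|BR1|rd2|wr0
(3) want 1×MEM +1rd +1wr — FU → AL0|MU1|ME0|BR1|rd2|wr0
(4) want 1×ALU +1rd +1wr — FU → AL0|MU1|ME0|BR1|rd2|wr0
(5) want 1×MEM +2rd +0wr — FU → AL0|MU1|ME0|BR1|rd2|wr0
(6) want 1×MUL +2rd +1wr — WR_PORT → AL0|MU1|ME0|BR1|rd2|wr0
(7) want 1×MEM +2rd +0wr — FU → AL0|MU1|ME0|BR1|rd2|wr0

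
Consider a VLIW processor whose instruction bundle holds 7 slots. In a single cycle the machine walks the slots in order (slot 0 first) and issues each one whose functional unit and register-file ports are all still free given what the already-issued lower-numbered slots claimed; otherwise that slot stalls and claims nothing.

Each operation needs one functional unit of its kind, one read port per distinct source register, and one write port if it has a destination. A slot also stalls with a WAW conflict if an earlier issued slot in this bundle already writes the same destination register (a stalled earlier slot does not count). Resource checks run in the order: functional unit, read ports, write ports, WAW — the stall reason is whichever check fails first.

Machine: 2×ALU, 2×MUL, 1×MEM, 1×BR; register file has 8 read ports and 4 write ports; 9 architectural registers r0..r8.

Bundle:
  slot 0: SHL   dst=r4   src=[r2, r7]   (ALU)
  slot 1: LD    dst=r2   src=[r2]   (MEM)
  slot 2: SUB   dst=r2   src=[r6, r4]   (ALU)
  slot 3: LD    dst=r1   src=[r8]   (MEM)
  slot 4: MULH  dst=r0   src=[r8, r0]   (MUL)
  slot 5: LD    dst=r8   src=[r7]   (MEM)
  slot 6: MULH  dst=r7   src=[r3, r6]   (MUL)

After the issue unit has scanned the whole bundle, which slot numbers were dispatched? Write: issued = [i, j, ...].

issued = [0, 1, 4, 6]

[0] ALU needs rd=2 wr=1: ok; after: ALU=1 MUL=2 MEM=1 BR=1, R=6, W=3
[1] MEM needs rd=1 wr=1: ok; after: ALU=1 MUL=2 MEM=0 BR=1, R=5, W=2
[2] ALU needs rd=2 wr=1: WAW; after: ALU=1 MUL=2 MEM=0 BR=1, R=5, W=2
[3] MEM needs rd=1 wr=1: FU; after: ALU=1 MUL=2 MEM=0 BR=1, R=5, W=2
[4] MUL needs rd=2 wr=1: ok; after: ALU=1 MUL=1 MEM=0 BR=1, R=3, W=1
[5] MEM needs rd=1 wr=1: FU; after: ALU=1 MUL=1 MEM=0 BR=1, R=3, W=1
[6] MUL needs rd=2 wr=1: ok; after: ALU=1 MUL=0 MEM=0 BR=1, R=1, W=0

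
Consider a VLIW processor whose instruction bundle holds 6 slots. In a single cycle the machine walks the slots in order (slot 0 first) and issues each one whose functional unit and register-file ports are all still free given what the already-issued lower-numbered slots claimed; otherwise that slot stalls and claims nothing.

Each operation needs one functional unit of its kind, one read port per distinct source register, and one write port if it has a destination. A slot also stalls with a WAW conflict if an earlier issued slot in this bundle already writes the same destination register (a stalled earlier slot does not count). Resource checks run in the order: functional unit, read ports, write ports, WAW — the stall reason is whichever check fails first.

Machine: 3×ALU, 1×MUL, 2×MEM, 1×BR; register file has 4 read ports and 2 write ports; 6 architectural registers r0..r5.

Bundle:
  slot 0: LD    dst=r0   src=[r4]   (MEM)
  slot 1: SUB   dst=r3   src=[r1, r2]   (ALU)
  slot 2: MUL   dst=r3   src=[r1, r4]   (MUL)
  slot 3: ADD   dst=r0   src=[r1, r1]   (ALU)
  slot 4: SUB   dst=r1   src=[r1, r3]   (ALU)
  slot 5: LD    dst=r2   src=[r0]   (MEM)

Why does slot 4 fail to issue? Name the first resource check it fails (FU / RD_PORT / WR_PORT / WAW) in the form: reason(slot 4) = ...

reason(slot 4) = RD_PORT

  0. MEM→r0 ⇒ go  {3A/1Mu/1Ld/1B | 3r 1w}
  1. ALU→r3 ⇒ go  {2A/1Mu/1Ld/1B | 1r 0w}
  2. MUL→r3 ⇒ no(RD_PORT)  {2A/1Mu/1Ld/1B | 1r 0w}
  3. ALU→r0 ⇒ no(WR_PORT)  {2A/1Mu/1Ld/1B | 1r 0w}
  4. ALU→r1 ⇒ no(RD_PORT)  {2A/1Mu/1Ld/1B | 1r 0w}
  5. MEM→r2 ⇒ no(WR_PORT)  {2A/1Mu/1Ld/1B | 1r 0w}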